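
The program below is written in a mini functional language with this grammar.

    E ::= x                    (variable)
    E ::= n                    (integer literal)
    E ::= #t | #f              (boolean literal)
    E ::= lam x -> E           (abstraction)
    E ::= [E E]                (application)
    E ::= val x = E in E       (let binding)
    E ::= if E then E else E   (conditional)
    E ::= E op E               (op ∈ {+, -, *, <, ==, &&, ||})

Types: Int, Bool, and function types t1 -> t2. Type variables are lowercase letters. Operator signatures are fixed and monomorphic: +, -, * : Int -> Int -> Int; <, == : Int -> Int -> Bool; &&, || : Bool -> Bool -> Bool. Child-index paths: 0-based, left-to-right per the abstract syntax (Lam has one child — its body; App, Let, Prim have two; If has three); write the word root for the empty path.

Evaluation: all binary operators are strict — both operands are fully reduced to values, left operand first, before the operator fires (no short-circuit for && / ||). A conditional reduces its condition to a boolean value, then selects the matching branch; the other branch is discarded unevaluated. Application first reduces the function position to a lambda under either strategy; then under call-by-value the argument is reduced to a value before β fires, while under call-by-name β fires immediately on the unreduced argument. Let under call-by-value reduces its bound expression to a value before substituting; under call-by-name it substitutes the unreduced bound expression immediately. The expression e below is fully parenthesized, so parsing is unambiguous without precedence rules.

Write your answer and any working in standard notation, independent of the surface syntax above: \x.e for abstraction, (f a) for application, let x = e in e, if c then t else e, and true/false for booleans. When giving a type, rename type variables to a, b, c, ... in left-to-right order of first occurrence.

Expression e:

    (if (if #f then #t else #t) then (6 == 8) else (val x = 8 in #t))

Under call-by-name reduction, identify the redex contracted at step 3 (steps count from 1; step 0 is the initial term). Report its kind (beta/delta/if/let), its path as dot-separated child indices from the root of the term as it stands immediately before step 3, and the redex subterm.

Trace:
step 0: (if (if false then true else true) then (6 == 8) else (let x = 8 in true))
step 1: [if@0] (if true then (6 == 8) else (let x = 8 in true))
step 2: [if@root] (6 == 8)
step 3: [delta@root] false

Answer: delta at root : (6 == 8)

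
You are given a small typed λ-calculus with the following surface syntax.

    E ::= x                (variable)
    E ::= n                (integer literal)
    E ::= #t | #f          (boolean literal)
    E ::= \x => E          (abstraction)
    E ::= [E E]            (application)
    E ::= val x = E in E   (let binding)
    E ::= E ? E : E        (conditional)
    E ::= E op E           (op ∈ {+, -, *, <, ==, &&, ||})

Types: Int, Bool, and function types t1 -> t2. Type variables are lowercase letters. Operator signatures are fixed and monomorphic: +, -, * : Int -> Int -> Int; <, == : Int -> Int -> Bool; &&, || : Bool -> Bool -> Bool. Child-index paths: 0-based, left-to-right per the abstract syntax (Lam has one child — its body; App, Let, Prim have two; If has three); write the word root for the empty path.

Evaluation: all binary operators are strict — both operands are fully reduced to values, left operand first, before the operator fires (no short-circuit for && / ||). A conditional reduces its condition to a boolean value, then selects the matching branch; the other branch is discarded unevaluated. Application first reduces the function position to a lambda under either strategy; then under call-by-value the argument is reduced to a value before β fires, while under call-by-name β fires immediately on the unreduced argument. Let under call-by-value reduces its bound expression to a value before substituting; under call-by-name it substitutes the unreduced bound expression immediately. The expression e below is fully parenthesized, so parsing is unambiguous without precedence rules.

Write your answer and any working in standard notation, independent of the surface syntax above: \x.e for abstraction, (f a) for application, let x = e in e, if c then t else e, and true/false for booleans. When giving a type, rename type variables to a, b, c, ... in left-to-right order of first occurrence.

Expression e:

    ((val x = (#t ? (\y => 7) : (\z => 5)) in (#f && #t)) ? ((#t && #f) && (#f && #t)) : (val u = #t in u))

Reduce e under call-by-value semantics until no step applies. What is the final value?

Answer: true

Working:
step 0: (if (let x = (if true then (\y.7) else (\z.5)) in (false && true)) then ((true && false) && (false && true)) else (let u = true in u))
step 1: [if@0.0] (if (let x = (\y.7) in (false && true)) then ((true && false) && (false && true)) else (let u = true in u))
step 2: [let@0] (if (false && true) then ((true && false) && (false && true)) else (let u = true in u))
step 3: [delta@0] (if false then ((true && false) && (false && true)) else (let u = true in u))
step 4: [if@root] (let u = true in u)
step 5: [let@root] true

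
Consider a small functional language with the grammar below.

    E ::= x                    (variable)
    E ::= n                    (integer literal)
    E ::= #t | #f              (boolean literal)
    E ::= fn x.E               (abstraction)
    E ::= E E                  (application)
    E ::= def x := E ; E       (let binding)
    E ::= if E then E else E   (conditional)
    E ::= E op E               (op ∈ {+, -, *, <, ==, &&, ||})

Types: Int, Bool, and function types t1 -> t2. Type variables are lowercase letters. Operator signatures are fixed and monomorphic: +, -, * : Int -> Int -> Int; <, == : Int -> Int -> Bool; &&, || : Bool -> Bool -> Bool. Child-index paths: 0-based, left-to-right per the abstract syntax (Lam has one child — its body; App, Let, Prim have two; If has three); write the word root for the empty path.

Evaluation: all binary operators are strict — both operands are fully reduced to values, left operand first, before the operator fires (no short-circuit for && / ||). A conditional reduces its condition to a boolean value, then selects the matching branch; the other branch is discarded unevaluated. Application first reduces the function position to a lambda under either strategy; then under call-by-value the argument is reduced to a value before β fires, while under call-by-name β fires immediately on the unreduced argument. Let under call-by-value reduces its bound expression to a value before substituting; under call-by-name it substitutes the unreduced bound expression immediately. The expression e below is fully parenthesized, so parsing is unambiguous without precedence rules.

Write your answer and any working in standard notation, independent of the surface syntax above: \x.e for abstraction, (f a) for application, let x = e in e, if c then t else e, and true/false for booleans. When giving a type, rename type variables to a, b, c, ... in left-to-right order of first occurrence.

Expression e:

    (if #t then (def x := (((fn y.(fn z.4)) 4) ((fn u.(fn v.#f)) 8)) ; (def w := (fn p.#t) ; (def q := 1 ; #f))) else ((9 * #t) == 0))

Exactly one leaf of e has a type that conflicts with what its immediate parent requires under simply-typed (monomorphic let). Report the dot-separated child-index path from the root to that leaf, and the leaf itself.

Answer: 2.0.1 : true

Derivation:
  unify Bool ~ Bool
\z._ : b -> Int
\y._ : a -> b -> Int
  unify a -> b -> Int ~ Int -> c
  unify a ~ Int
  unify b -> Int ~ c
_ _ : b -> Int
\v._ : e -> Bool
\u._ : d -> e -> Bool
  unify d -> e -> Bool ~ Int -> f
  unify d ~ Int
  unify e -> Bool ~ f
_ _ : e -> Bool
  unify b -> Int ~ (e -> Bool) -> g
  unify b ~ e -> Bool
  unify Int ~ g
_ _ : Int
let x : Int
\p._ : h -> Bool
let w : h -> Bool
let q : Int
  unify Int ~ Int
  unify Bool ~ Int
  FAIL: mismatch Bool ~ Int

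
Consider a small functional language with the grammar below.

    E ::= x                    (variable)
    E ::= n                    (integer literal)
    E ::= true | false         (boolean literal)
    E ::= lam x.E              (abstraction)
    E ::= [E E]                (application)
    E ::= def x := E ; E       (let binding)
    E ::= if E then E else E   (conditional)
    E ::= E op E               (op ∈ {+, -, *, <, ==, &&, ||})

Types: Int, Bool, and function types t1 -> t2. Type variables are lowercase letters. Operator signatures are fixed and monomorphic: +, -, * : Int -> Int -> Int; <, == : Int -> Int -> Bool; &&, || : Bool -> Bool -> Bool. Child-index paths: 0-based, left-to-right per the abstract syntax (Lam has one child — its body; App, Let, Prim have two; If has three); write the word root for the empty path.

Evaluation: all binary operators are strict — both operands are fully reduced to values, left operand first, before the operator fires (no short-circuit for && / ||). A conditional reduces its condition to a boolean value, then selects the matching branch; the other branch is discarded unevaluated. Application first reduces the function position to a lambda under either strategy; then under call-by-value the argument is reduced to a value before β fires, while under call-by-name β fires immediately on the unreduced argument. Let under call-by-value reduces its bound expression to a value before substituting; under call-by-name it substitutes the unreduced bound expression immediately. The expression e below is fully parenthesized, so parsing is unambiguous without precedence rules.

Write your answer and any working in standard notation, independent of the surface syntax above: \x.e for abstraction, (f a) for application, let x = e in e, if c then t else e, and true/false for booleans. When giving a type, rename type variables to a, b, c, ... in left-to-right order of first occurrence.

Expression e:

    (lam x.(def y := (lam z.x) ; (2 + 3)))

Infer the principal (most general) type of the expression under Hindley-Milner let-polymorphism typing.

Answer: a -> Int

Trace:
x : a
\z._ : b -> a
let y : forall. b -> a
  unify Int ~ Int
  unify Int ~ Int
\x._ : a -> Int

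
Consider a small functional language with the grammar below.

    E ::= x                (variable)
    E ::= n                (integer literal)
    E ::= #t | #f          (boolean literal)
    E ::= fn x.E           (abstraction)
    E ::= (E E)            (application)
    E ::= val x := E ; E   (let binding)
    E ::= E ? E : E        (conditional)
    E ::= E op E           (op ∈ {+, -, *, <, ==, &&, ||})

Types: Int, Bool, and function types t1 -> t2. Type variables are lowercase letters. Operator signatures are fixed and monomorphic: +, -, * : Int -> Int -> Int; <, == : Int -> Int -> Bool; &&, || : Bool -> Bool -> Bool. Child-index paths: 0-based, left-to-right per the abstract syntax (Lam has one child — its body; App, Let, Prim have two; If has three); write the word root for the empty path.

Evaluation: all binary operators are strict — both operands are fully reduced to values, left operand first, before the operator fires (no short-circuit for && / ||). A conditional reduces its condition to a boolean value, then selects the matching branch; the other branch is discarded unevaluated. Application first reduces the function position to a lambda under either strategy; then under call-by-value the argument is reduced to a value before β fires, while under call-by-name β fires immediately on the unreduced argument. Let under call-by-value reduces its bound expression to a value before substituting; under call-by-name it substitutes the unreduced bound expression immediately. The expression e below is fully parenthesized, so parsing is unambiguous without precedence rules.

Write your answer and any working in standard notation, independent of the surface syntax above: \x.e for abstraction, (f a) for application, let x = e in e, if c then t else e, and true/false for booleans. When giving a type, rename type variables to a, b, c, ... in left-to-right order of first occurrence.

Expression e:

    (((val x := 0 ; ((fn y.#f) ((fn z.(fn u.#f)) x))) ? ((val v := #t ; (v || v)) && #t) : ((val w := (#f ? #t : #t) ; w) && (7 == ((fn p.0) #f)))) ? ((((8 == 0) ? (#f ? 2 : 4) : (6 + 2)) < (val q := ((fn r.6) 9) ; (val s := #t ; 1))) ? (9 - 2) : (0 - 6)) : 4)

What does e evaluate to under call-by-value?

Answer: 4

Trace:
step 0: (if (if (let x = 0 in ((\y.false) ((\z.(\u.false)) x))) then ((let v = true in (v || v)) && true) else ((let w = (if false then true else true) in w) && (7 == ((\p.0) false)))) then (if ((if (8 == 0) then (if false then 2 else 4) else (6 + 2)) < (let q = ((\r.6) 9) in (let s = true in 1))) then (9 - 2) else (0 - 6)) else 4)
step 1: [let@0.0] (if (if ((\y.false) ((\z.(\u.false)) 0)) then ((let v = true in (v || v)) && true) else ((let w = (if false then true else true) in w) && (7 == ((\p.0) false)))) then (if ((if (8 == 0) then (if false then 2 else 4) else (6 + 2)) < (let q = ((\r.6) 9) in (let s = true in 1))) then (9 - 2) else (0 - 6)) else 4)
step 2: [beta@0.0.1] (if (if ((\y.false) (\u.false)) then ((let v = true in (v || v)) && true) else ((let w = (if false then true else true) in w) && (7 == ((\p.0) false)))) then (if ((if (8 == 0) then (if false then 2 else 4) else (6 + 2)) < (let q = ((\r.6) 9) in (let s = true in 1))) then (9 - 2) else (0 - 6)) else 4)
step 3: [beta@0.0] (if (if false then ((let v = true in (v || v)) && true) else ((let w = (if false then true else true) in w) && (7 == ((\p.0) false)))) then (if ((if (8 == 0) then (if false then 2 else 4) else (6 + 2)) < (let q = ((\r.6) 9) in (let s = true in 1))) then (9 - 2) else (0 - 6)) else 4)
step 4: [if@0] (if ((let w = (if false then true else true) in w) && (7 == ((\p.0) false))) then (if ((if (8 == 0) then (if false then 2 else 4) else (6 + 2)) < (let q = ((\r.6) 9) in (let s = true in 1))) then (9 - 2) else (0 - 6)) else 4)
step 5: [if@0.0.0] (if ((let w = true in w) && (7 == ((\p.0) false))) then (if ((if (8 == 0) then (if false then 2 else 4) else (6 + 2)) < (let q = ((\r.6) 9) in (let s = true in 1))) then (9 - 2) else (0 - 6)) else 4)
step 6: [let@0.0] (if (true && (7 == ((\p.0) false))) then (if ((if (8 == 0) then (if false then 2 else 4) else (6 + 2)) < (let q = ((\r.6) 9) in (let s = true in 1))) then (9 - 2) else (0 - 6)) else 4)
step 7: [beta@0.1.1] (if (true && (7 == 0)) then (if ((if (8 == 0) then (if false then 2 else 4) else (6 + 2)) < (let q = ((\r.6) 9) in (let s = true in 1))) then (9 - 2) else (0 - 6)) else 4)
step 8: [delta@0.1] (if (true && false) then (if ((if (8 == 0) then (if false then 2 else 4) else (6 + 2)) < (let q = ((\r.6) 9) in (let s = true in 1))) then (9 - 2) else (0 - 6)) else 4)
step 9: [delta@0] (if false then (if ((if (8 == 0) then (if false then 2 else 4) else (6 + 2)) < (let q = ((\r.6) 9) in (let s = true in 1))) then (9 - 2) else (0 - 6)) else 4)
step 10: [if@root] 4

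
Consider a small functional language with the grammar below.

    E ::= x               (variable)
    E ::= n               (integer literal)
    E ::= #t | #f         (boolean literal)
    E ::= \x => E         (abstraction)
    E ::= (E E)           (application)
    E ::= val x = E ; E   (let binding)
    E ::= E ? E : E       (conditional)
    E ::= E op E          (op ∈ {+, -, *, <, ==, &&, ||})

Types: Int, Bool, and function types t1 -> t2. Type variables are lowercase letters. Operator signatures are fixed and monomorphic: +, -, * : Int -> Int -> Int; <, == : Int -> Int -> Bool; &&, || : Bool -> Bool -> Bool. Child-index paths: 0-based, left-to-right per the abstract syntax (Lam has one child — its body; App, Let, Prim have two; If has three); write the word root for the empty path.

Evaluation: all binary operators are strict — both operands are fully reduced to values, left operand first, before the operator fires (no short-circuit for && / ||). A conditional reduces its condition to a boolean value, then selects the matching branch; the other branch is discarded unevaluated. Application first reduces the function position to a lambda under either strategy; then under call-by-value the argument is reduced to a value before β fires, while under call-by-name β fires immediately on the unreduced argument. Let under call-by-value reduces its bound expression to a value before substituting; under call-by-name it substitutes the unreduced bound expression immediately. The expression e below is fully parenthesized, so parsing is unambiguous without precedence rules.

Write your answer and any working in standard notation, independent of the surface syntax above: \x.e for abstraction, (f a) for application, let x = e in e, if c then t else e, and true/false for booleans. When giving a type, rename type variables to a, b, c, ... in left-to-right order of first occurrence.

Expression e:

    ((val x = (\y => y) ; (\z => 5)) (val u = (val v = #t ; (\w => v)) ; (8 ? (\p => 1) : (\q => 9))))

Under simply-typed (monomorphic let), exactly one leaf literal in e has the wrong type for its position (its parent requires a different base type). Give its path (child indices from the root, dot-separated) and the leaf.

Answer: 1.1.0 : 8

Derivation:
y : a
\y._ : a -> a
let x : a -> a
\z._ : b -> Int
let v : Bool
v : Bool
\w._ : c -> Bool
let u : c -> Bool
  unify Int ~ Bool
  FAIL: mismatch Int ~ Bool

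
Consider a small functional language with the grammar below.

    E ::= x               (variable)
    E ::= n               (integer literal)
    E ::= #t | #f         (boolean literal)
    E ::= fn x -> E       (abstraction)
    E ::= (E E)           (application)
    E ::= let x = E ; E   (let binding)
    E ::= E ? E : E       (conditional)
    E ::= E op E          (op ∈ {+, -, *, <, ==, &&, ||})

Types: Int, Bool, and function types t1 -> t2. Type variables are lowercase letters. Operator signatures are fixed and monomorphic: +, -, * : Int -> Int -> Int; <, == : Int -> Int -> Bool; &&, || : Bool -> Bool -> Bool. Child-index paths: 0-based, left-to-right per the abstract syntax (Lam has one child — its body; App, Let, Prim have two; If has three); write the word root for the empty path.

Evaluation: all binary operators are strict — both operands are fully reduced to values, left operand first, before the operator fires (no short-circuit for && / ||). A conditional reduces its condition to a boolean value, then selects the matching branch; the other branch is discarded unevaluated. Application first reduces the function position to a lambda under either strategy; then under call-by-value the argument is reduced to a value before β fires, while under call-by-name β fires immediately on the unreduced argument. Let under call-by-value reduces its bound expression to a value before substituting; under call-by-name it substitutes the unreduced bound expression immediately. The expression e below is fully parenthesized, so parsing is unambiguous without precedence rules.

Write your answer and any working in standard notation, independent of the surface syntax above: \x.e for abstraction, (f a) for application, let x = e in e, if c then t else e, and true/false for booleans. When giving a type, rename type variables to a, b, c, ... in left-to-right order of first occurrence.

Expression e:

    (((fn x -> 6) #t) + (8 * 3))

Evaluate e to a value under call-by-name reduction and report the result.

Answer: 30

Working:
step 0: (((\x.6) true) + (8 * 3))
step 1: [beta@0] (6 + (8 * 3))
step 2: [delta@1] (6 + 24)
step 3: [delta@root] 30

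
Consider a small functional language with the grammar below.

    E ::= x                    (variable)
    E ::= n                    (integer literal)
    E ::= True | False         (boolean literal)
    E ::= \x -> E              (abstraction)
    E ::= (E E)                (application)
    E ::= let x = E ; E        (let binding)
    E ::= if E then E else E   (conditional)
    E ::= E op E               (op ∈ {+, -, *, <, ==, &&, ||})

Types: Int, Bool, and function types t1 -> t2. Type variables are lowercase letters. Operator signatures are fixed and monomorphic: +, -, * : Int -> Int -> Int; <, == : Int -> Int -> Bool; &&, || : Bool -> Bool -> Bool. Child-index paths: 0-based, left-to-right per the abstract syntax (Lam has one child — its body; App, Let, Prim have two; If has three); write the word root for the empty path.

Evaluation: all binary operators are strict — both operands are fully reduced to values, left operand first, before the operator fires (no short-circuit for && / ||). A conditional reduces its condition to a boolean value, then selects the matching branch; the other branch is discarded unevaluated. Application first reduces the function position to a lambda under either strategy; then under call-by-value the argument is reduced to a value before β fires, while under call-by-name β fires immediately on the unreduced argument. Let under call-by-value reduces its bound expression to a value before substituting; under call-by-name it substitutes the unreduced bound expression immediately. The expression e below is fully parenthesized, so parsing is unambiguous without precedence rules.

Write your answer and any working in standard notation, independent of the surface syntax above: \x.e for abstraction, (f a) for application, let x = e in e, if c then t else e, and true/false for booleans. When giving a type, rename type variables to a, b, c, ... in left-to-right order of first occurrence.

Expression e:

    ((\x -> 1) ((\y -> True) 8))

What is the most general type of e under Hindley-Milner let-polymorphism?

Derivation:
\x._ : a -> Int
\y._ : b -> Bool
  unify b -> Bool ~ Int -> c
  unify b ~ Int
  unify Bool ~ c
_ _ : Bool
  unify a -> Int ~ Bool -> d
  unify a ~ Bool
  unify Int ~ d
_ _ : Int

Answer: Int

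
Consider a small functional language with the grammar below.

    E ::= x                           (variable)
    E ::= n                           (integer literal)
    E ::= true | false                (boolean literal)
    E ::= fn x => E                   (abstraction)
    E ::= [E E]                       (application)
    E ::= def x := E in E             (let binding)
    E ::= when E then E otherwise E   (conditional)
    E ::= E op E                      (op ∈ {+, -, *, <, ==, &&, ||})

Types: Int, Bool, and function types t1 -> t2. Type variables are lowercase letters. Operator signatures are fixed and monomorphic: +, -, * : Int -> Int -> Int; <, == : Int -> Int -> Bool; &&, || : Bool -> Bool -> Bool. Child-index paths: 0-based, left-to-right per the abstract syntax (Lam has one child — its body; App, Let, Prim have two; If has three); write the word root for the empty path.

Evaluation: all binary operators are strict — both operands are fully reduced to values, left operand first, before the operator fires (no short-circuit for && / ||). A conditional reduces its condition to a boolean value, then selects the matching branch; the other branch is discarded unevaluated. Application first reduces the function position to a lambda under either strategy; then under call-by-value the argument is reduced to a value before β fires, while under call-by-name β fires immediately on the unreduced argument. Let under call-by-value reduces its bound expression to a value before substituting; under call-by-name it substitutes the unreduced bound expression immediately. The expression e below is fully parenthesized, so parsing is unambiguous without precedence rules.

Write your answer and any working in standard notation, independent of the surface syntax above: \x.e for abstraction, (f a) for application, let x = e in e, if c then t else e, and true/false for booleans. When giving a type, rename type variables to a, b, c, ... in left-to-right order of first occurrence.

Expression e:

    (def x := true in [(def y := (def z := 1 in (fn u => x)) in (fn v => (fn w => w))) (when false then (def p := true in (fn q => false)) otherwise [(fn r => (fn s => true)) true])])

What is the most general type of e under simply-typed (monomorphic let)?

Answer: a -> a

Trace:
let x : Bool
let z : Int
x : Bool
\u._ : a -> Bool
let y : a -> Bool
w : c
\w._ : c -> c
\v._ : b -> c -> c
  unify Bool ~ Bool
let p : Bool
\q._ : d -> Bool
\s._ : f -> Bool
\r._ : e -> f -> Bool
  unify e -> f -> Bool ~ Bool -> g
  unify e ~ Bool
  unify f -> Bool ~ g
_ _ : f -> Bool
  unify d -> Bool ~ f -> Bool
  unify d ~ f
  unify Bool ~ Bool
  unify b -> c -> c ~ (f -> Bool) -> h
  unify b ~ f -> Bool
  unify c -> c ~ h
_ _ : c -> c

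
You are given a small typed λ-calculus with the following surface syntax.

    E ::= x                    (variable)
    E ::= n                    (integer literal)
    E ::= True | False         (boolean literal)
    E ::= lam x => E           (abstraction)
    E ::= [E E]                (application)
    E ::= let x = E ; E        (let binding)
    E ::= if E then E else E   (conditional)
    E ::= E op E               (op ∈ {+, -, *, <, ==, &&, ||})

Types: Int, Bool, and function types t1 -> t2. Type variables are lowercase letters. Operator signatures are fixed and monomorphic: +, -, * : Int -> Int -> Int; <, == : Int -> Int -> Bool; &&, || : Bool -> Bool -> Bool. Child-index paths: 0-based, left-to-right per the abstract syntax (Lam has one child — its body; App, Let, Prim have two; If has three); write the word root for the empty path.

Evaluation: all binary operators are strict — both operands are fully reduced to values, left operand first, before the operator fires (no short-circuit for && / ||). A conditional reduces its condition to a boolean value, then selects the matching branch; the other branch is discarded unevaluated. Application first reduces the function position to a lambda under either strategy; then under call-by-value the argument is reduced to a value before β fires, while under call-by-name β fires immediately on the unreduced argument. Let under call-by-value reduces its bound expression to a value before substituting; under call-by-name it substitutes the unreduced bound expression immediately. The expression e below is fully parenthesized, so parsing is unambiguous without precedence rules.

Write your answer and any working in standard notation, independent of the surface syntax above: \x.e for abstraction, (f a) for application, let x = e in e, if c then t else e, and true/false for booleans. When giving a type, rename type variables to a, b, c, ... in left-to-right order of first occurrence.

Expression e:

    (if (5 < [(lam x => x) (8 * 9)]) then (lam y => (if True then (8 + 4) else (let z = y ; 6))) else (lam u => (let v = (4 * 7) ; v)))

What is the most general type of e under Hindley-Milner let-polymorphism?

Trace:
  unify Int ~ Int
x : a
\x._ : a -> a
  unify Int ~ Int
  unify Int ~ Int
  unify a -> a ~ Int -> b
  unify a ~ Int
  unify Int ~ b
_ _ : Int
  unify Int ~ Int
  unify Bool ~ Bool
  unify Bool ~ Bool
  unify Int ~ Int
  unify Int ~ Int
y : c
let z : c
  unify Int ~ Int
\y._ : c -> Int
  unify Int ~ Int
  unify Int ~ Int
let v : Int
v : Int
\u._ : d -> Int
  unify c -> Int ~ d -> Int
  unify c ~ d
  unify Int ~ Int

Answer: a -> Int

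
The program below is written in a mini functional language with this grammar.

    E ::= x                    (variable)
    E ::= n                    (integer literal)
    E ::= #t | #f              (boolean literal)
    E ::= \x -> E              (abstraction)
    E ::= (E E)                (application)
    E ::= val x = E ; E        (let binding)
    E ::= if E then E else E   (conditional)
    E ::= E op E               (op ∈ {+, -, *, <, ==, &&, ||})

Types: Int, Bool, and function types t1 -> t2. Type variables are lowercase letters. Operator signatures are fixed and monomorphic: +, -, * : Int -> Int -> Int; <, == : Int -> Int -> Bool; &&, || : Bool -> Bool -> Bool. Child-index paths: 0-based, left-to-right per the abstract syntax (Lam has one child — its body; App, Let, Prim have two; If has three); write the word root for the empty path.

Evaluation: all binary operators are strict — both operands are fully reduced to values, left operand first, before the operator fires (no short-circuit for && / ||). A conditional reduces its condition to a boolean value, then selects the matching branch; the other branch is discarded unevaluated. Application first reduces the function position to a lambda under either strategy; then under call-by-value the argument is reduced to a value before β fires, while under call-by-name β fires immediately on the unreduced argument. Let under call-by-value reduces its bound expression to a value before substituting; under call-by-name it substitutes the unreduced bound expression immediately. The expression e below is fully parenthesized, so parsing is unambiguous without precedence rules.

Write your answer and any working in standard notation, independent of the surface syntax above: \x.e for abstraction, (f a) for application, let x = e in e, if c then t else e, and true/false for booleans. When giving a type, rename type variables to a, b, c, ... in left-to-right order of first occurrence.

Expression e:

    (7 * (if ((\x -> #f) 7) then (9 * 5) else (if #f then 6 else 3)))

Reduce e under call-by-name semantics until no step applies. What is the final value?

Answer: 21

Derivation:
step 0: (7 * (if ((\x.false) 7) then (9 * 5) else (if false then 6 else 3)))
step 1: [beta@1.0] (7 * (if false then (9 * 5) else (if false then 6 else 3)))
step 2: [if@1] (7 * (if false then 6 else 3))
step 3: [if@1] (7 * 3)
step 4: [delta@root] 21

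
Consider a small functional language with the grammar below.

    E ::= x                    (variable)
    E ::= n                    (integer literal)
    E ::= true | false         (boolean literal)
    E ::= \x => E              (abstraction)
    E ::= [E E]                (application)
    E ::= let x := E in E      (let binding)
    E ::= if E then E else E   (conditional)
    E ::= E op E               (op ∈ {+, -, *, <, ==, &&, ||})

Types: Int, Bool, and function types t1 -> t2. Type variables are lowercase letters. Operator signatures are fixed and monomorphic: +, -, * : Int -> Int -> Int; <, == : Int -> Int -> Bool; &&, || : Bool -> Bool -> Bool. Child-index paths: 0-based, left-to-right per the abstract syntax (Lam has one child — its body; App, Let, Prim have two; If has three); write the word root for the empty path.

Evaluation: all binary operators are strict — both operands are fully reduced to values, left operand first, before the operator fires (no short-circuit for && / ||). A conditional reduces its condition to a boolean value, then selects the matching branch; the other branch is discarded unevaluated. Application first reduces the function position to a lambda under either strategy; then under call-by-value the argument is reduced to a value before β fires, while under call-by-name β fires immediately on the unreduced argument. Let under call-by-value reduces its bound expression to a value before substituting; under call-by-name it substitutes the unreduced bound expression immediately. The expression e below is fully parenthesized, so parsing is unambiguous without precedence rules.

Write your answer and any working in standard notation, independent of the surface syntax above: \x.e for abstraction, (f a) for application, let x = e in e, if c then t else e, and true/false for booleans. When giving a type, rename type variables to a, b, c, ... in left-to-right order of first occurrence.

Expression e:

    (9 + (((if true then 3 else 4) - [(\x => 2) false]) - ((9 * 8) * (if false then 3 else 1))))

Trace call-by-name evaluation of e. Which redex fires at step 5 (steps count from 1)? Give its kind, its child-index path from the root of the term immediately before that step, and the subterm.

Answer: if at 1.1.1 : (if false then 3 else 1)

Derivation:
step 0: (9 + (((if true then 3 else 4) - ((\x.2) false)) - ((9 * 8) * (if false then 3 else 1))))
step 1: [if@1.0.0] (9 + ((3 - ((\x.2) false)) - ((9 * 8) * (if false then 3 else 1))))
step 2: [beta@1.0.1] (9 + ((3 - 2) - ((9 * 8) * (if false then 3 else 1))))
step 3: [delta@1.0] (9 + (1 - ((9 * 8) * (if false then 3 else 1))))
step 4: [delta@1.1.0] (9 + (1 - (72 * (if false then 3 else 1))))
step 5: [if@1.1.1] (9 + (1 - (72 * 1)))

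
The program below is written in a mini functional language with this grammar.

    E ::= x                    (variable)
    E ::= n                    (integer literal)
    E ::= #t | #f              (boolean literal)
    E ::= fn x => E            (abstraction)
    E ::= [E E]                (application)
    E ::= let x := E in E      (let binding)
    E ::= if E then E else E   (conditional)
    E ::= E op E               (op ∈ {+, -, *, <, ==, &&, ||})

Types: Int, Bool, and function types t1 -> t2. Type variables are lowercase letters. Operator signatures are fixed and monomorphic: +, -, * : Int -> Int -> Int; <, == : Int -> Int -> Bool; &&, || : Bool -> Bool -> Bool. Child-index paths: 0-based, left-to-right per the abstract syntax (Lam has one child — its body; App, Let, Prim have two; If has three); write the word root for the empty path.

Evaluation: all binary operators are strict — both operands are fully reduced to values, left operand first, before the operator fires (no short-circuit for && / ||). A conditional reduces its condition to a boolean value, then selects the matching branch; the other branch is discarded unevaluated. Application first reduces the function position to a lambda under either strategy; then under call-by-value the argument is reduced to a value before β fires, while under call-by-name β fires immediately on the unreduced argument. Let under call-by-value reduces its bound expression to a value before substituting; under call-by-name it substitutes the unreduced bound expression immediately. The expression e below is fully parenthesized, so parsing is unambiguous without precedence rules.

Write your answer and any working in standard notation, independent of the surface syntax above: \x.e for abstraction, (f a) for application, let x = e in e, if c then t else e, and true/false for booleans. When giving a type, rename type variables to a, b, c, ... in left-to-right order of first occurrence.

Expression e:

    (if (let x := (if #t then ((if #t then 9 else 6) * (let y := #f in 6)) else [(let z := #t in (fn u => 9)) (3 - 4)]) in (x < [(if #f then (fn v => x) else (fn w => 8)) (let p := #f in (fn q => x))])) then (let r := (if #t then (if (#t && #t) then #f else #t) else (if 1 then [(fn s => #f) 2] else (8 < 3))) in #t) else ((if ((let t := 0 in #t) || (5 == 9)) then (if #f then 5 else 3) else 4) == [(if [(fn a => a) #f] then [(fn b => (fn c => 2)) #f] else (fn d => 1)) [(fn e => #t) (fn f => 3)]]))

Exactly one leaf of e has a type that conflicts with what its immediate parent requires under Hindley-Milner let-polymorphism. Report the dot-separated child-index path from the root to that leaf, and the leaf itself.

Derivation:
  unify Bool ~ Bool
  unify Bool ~ Bool
  unify Int ~ Int
  unify Int ~ Int
let y : Bool
  unify Int ~ Int
let z : Bool
\u._ : a -> Int
  unify Int ~ Int
  unify Int ~ Int
  unify a -> Int ~ Int -> b
  unify a ~ Int
  unify Int ~ b
_ _ : Int
  unify Int ~ Int
let x : Int
x : Int
  unify Int ~ Int
  unify Bool ~ Bool
x : Int
\v._ : c -> Int
\w._ : d -> Int
  unify c -> Int ~ d -> Int
  unify c ~ d
  unify Int ~ Int
let p : Bool
x : Int
\q._ : e -> Int
  unify d -> Int ~ (e -> Int) -> f
  unify d ~ e -> Int
  unify Int ~ f
_ _ : Int
  unify Int ~ Int
  unify Bool ~ Bool
  unify Bool ~ Bool
  unify Bool ~ Bool
  unify Bool ~ Bool
  unify Bool ~ Bool
  unify Bool ~ Bool
  unify Int ~ Bool
  FAIL: mismatch Int ~ Bool

Answer: 1.0.2.0 : 1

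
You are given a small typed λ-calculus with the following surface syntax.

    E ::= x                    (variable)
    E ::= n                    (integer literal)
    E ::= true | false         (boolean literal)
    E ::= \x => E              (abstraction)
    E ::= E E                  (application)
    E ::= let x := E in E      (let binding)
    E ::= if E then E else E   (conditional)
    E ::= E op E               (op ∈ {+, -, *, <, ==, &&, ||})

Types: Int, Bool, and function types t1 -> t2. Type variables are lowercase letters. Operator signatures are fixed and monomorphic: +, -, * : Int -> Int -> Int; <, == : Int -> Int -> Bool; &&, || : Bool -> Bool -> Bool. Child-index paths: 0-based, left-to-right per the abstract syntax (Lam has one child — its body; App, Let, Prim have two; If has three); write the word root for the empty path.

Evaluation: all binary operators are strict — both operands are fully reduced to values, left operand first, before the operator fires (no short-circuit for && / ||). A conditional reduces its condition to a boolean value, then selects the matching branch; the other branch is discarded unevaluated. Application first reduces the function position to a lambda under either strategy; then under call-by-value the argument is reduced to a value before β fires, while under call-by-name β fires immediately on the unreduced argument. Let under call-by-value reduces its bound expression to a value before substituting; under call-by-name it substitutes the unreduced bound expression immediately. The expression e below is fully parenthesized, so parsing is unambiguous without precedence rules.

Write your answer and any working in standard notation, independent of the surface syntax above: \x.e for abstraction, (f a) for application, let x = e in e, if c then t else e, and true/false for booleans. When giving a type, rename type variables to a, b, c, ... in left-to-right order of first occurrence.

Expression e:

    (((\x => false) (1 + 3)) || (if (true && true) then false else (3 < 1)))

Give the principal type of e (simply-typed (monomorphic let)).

Trace:
\x._ : a -> Bool
  unify Int ~ Int
  unify Int ~ Int
  unify a -> Bool ~ Int -> b
  unify a ~ Int
  unify Bool ~ b
_ _ : Bool
  unify Bool ~ Bool
  unify Bool ~ Bool
  unify Bool ~ Bool
  unify Bool ~ Bool
  unify Int ~ Int
  unify Int ~ Int
  unify Bool ~ Bool
  unify Bool ~ Bool

Answer: Bool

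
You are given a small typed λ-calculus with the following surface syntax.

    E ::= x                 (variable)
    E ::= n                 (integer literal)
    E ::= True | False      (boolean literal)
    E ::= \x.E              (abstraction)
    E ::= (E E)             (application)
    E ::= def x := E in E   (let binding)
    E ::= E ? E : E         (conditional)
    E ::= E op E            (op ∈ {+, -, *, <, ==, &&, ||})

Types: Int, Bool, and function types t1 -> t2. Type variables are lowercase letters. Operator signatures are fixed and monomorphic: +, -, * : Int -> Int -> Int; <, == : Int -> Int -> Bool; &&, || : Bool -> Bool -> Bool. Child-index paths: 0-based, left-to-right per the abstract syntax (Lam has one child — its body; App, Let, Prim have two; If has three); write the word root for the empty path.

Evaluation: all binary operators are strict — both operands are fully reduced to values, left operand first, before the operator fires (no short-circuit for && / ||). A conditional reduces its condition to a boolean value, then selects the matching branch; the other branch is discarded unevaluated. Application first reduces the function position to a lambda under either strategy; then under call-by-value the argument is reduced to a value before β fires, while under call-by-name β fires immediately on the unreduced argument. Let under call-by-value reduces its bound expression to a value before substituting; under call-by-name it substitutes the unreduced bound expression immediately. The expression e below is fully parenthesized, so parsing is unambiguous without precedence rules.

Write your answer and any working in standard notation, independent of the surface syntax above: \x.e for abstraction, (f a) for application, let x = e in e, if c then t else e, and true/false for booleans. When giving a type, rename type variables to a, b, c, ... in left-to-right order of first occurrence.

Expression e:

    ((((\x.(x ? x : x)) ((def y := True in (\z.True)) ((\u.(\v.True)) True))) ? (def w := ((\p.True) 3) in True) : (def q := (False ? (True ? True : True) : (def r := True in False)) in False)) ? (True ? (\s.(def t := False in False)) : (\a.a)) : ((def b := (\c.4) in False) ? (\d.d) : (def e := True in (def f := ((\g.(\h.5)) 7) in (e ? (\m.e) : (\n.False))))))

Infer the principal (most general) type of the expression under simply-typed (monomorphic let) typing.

Derivation:
x : a
  unify a ~ Bool
x : Bool
x : Bool
  unify Bool ~ Bool
\x._ : Bool -> Bool
let y : Bool
\z._ : b -> Bool
\v._ : d -> Bool
\u._ : c -> d -> Bool
  unify c -> d -> Bool ~ Bool -> e
  unify c ~ Bool
  unify d -> Bool ~ e
_ _ : d -> Bool
  unify b -> Bool ~ (d -> Bool) -> f
  unify b ~ d -> Bool
  unify Bool ~ f
_ _ : Bool
  unify Bool -> Bool ~ Bool -> g
  unify Bool ~ Bool
  unify Bool ~ g
_ _ : Bool
  unify Bool ~ Bool
\p._ : h -> Bool
  unify h -> Bool ~ Int -> i
  unify h ~ Int
  unify Bool ~ i
_ _ : Bool
let w : Bool
  unify Bool ~ Bool
  unify Bool ~ Bool
  unify Bool ~ Bool
let r : Bool
  unify Bool ~ Bool
let q : Bool
  unify Bool ~ Bool
  unify Bool ~ Bool
  unify Bool ~ Bool
let t : Bool
\s._ : j -> Bool
a : k
\a._ : k -> k
  unify j -> Bool ~ k -> k
  unify j ~ k
  unify Bool ~ k
\c._ : l -> Int
let b : l -> Int
  unify Bool ~ Bool
d : m
\d._ : m -> m
let e : Bool
\h._ : o -> Int
\g._ : n -> o -> Int
  unify n -> o -> Int ~ Int -> p
  unify n ~ Int
  unify o -> Int ~ p
_ _ : o -> Int
let f : o -> Int
e : Bool
  unify Bool ~ Bool
e : Bool
\m._ : q -> Bool
\n._ : r -> Bool
  unify q -> Bool ~ r -> Bool
  unify q ~ r
  unify Bool ~ Bool
  unify m -> m ~ r -> Bool
  unify m ~ r
  unify r ~ Bool
  unify Bool -> Bool ~ Bool -> Bool
  unify Bool ~ Bool
  unify Bool ~ Bool

Answer: Bool -> Bool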